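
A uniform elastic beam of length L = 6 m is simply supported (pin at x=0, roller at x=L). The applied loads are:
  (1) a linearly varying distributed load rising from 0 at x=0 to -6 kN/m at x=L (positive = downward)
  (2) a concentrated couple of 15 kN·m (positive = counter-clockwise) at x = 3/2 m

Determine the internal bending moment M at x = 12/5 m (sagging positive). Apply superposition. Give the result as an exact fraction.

Load 1 — triangular load w₀=-6 kN/m (0→w₀ over full span):
  M_1 = w₀Lx/6 - w₀x³/(6L) = (-6)·6·(12/5)/6 - (-6)·(12/5)³/(6·6) = -1512/125 kN·m
Load 2 — applied couple M₀=15 kN·m at a=3/2 m (b=L-a=9/2):
  M_2 = M₀x/L - M₀  [x>a] = 15·(12/5)/6 - 15 = -9 kN·m
Superposition: M = Σ M_i = -2637/125 kN·m ≈ -21.096000 kN·m

M(12/5) = -2637/125 kN·m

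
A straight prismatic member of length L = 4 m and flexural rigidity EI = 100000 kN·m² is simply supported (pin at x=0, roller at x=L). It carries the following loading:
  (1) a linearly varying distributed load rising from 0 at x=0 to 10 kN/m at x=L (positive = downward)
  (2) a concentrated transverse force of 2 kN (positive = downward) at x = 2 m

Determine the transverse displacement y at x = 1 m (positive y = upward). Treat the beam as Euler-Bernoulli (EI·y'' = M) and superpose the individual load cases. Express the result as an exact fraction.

y(1) = -211/1600000 m

Load 1 — triangular load w₀=10 kN/m (0→w₀ over full span):
  y_1 = -w₀x(7L⁴-10L²x²+3x⁴)/(360LEI) = -10·1·(7·4⁴-10·4²·1²+3·1⁴)/(360·4·100000) = -109/960000 m
Load 2 — point force P=2 kN at a=2 m (b=L-a=2):
  y_2 = -Pbx(L²-b²-x²)/(6LEI)  [x≤a] = -2·2·1·(4²-2²-1²)/(6·4·100000) = -11/600000 m
Superposition: y = Σ y_i = -211/1600000 m ≈ -0.000132 m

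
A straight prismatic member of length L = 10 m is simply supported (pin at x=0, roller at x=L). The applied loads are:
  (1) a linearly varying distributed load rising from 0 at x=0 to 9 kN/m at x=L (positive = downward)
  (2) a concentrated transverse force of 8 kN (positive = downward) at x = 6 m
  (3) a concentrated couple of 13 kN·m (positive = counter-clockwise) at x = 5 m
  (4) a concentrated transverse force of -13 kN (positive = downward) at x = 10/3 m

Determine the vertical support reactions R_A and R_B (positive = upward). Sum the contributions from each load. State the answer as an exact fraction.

R_A = 65/6 kN, R_B = 175/6 kN

Load 1 — triangular load w₀=9 kN/m (0→w₀ over full span):
  R_A = w₀L/6 = 9·10/6 = 15 kN
  R_B = w₀L/3 = 9·10/3 = 30 kN
Load 2 — point force P=8 kN at a=6 m (b=L-a=4):
  R_A = Pb/L = 8·4/10 = 16/5 kN
  R_B = Pa/L = 8·6/10 = 24/5 kN
Load 3 — applied couple M₀=13 kN·m at a=5 m (b=L-a=5):
  R_A = M₀/L = 13/10 kN
  R_B = -M₀/L = -13/10 kN
Load 4 — point force P=-13 kN at a=10/3 m (b=L-a=20/3):
  R_A = Pb/L = (-13)·(20/3)/10 = -26/3 kN
  R_B = Pa/L = (-13)·(10/3)/10 = -13/3 kN
Superposition: R_A = 65/6 kN, R_B = 175/6 kN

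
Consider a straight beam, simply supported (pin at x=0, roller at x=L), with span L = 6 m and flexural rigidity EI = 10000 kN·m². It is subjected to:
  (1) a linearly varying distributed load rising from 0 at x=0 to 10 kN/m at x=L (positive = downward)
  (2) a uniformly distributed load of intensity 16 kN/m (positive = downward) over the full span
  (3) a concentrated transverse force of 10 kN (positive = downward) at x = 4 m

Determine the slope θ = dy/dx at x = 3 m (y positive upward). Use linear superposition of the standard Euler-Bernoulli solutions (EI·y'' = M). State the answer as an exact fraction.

Load 1 — triangular load w₀=10 kN/m (0→w₀ over full span):
  θ_1 = -w₀(7L⁴-30L²x²+15x⁴)/(360LEI) = -10·(7·6⁴-30·6²·3²+15·3⁴)/(360·6·10000) = -21/80000 rad
Load 2 — uniform load w=16 kN/m over full span:
  θ_2 = -w(L³-6Lx²+4x³)/(24EI) = -16·(6³-6·6·3²+4·3³)/(24·10000) = 0 rad
Load 3 — point force P=10 kN at a=4 m (b=L-a=2):
  θ_3 = -Pb(L²-b²-3x²)/(6LEI)  [x≤a] = -10·2·(6²-2²-3·3²)/(6·6·10000) = -1/3600 rad
Superposition: θ = Σ θ_i = -389/720000 rad ≈ -0.000540 rad

θ(3) = -389/720000 rad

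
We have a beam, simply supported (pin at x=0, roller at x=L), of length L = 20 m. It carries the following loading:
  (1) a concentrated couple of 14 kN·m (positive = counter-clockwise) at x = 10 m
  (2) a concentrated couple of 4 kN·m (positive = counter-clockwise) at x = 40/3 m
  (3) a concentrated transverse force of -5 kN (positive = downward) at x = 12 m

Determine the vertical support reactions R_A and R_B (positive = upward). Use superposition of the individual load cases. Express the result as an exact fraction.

R_A = -11/10 kN, R_B = -39/10 kN

Load 1 — applied couple M₀=14 kN·m at a=10 m (b=L-a=10):
  R_A = M₀/L = 14/20 = 7/10 kN
  R_B = -M₀/L = -14/20 = -7/10 kN
Load 2 — applied couple M₀=4 kN·m at a=40/3 m (b=L-a=20/3):
  R_A = M₀/L = 4/20 = 1/5 kN
  R_B = -M₀/L = -4/20 = -1/5 kN
Load 3 — point force P=-5 kN at a=12 m (b=L-a=8):
  R_A = Pb/L = (-5)·8/20 = -2 kN
  R_B = Pa/L = (-5)·12/20 = -3 kN
Superposition: R_A = -11/10 kN, R_B = -39/10 kN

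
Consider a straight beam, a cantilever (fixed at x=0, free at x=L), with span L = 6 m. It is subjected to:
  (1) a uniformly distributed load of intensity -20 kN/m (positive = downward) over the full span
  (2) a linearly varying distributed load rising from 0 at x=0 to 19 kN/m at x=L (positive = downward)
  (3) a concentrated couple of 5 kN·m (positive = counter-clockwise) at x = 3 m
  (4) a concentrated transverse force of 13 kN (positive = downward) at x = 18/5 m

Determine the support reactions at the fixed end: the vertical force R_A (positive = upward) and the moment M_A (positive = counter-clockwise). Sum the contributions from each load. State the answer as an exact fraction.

Load 1 — uniform load w=-20 kN/m over full span:
  R_A = wL = (-20)·6 = -120 kN
  M_A = wL²/2 = (-20)·6²/2 = -360 kN·m
Load 2 — triangular load w₀=19 kN/m (0→w₀ over full span):
  R_A = w₀L/2 = 19·6/2 = 57 kN
  M_A = w₀L²/3 = 19·6²/3 = 228 kN·m
Load 3 — applied couple M₀=5 kN·m at a=3 m (b=L-a=3):
  R_A = 0 kN
  M_A = -M₀ = -5 kN·m
Load 4 — point force P=13 kN at a=18/5 m (b=L-a=12/5):
  R_A = P = 13 kN
  M_A = Pa = 13·(18/5) = 234/5 kN·m
Superposition: R_A = -50 kN, M_A = -451/5 kN·m

R_A = -50 kN, M_A = -451/5 kN·m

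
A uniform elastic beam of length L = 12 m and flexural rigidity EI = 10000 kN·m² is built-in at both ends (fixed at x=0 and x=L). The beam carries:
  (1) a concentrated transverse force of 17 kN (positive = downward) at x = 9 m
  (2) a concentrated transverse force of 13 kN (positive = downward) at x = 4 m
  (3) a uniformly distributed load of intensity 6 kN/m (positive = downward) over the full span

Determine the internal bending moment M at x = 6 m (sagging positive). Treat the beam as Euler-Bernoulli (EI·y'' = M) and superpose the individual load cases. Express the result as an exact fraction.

M(6) = 1225/24 kN·m

Load 1 — point force P=17 kN at a=9 m (b=L-a=3):
  M_1 = Pb²(3a+b)x/L³ - Pab²/L²  [x≤a] = 17·3²·(3·9+3)·6/12³ - 17·9·3²/12² = 51/8 kN·m
Load 2 — point force P=13 kN at a=4 m (b=L-a=8):
  M_2 = Pa²(a+3b)(L-x)/L³ - Pa²b/L²  [x>a] = 13·4²·(4+3·8)·(12-6)/12³ - 13·4²·8/12² = 26/3 kN·m
Load 3 — uniform load w=6 kN/m over full span:
  M_3 = wLx/2 - wL²/12 - wx²/2 = 6·12·6/2 - 6·12²/12 - 6·6²/2 = 36 kN·m
Superposition: M = Σ M_i = 1225/24 kN·m ≈ 51.041667 kN·m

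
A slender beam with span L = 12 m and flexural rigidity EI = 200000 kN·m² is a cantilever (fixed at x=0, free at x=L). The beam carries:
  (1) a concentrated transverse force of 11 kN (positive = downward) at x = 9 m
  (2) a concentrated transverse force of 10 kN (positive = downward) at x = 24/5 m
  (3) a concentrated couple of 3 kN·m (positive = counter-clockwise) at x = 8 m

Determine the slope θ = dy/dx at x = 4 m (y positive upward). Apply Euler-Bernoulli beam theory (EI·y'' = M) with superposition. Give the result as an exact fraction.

Load 1 — point force P=11 kN at a=9 m (b=L-a=3):
  θ_1 = -Px(2a-x)/(2EI)  [x≤a] = -11·4·(2·9-4)/(2·200000) = -77/50000 rad
Load 2 — point force P=10 kN at a=24/5 m (b=L-a=36/5):
  θ_2 = -Px(2a-x)/(2EI)  [x≤a] = -10·4·(2·(24/5)-4)/(2·200000) = -7/12500 rad
Load 3 — applied couple M₀=3 kN·m at a=8 m (b=L-a=4):
  θ_3 = M₀x/EI  [x≤a] = 3·4/200000 = 3/50000 rad
Superposition: θ = Σ θ_i = -51/25000 rad ≈ -0.002040 rad

θ(4) = -51/25000 rad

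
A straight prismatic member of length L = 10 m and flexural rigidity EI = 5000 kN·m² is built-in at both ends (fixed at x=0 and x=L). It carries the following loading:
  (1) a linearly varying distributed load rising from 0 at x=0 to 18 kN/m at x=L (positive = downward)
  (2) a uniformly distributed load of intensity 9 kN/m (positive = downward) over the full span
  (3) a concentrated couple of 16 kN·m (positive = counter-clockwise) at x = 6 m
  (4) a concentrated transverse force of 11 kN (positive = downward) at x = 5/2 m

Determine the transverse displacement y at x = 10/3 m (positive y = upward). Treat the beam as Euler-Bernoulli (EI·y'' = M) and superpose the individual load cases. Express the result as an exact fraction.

y(10/3) = -43411/540000 m

Load 1 — triangular load w₀=18 kN/m (0→w₀ over full span):
  y_1 = -w₀x²(L-x)²(x+2L)/(120LEI) = -18·(10/3)²·(10-(10/3))²·((10/3)+2·10)/(120·10·5000) = -14/405 m
Load 2 — uniform load w=9 kN/m over full span:
  y_2 = -wx²(L-x)²/(24EI) = -9·(10/3)²·(10-(10/3))²/(24·5000) = -1/27 m
Load 3 — applied couple M₀=16 kN·m at a=6 m (b=L-a=4):
  y_3 = (R_Ax³/6 - M_Ax²/2)/EI  [x≤a] with R_A=288/125, M_A=128/25 = ((288/125)·(10/3)³/6 - (128/25)·(10/3)²/2)/5000 = -16/5625 m
Load 4 — point force P=11 kN at a=5/2 m (b=L-a=15/2):
  y_4 = -Pa²(L-x)²(3bL-(3b+a)(L-x))/(6L³EI)  [x>a] = -11·(5/2)²·(10-(10/3))²·(3·(15/2)·10-(3·(15/2)+(5/2))·(10-(10/3)))/(6·10³·5000) = -77/12960 m
Superposition: y = Σ y_i = -43411/540000 m ≈ -0.080391 m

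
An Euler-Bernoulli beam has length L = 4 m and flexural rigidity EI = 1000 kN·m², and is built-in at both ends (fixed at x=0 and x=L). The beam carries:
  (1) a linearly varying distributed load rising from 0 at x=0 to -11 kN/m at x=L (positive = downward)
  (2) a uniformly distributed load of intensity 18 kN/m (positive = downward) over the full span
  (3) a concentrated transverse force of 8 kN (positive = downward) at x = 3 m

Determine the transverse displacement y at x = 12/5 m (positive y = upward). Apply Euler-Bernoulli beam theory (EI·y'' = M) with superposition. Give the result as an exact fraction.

Load 1 — triangular load w₀=-11 kN/m (0→w₀ over full span):
  y_1 = -w₀x²(L-x)²(x+2L)/(120LEI) = -(-11)·(12/5)²·(4-(12/5))²·((12/5)+2·4)/(120·4·1000) = 6864/1953125 m
Load 2 — uniform load w=18 kN/m over full span:
  y_2 = -wx²(L-x)²/(24EI) = -18·(12/5)²·(4-(12/5))²/(24·1000) = -864/78125 m
Load 3 — point force P=8 kN at a=3 m (b=L-a=1):
  y_3 = -Pb²x²(3aL-(3a+b)x)/(6L³EI)  [x≤a] = -8·1²·(12/5)²·(3·3·4-(3·3+1)·(12/5))/(6·4³·1000) = -9/6250 m
Superposition: y = Σ y_i = -35097/3906250 m ≈ -0.008985 m

y(12/5) = -35097/3906250 m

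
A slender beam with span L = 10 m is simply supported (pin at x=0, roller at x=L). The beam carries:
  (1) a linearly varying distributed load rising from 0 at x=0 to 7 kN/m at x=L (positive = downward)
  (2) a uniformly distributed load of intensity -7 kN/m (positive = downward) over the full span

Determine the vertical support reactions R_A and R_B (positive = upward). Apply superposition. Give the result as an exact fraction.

Load 1 — triangular load w₀=7 kN/m (0→w₀ over full span):
  R_A = w₀L/6 = 7·10/6 = 35/3 kN
  R_B = w₀L/3 = 7·10/3 = 70/3 kN
Load 2 — uniform load w=-7 kN/m over full span:
  R_A = wL/2 = (-7)·10/2 = -35 kN
  R_B = wL/2 = (-7)·10/2 = -35 kN
Superposition: R_A = -70/3 kN, R_B = -35/3 kN

R_A = -70/3 kN, R_B = -35/3 kN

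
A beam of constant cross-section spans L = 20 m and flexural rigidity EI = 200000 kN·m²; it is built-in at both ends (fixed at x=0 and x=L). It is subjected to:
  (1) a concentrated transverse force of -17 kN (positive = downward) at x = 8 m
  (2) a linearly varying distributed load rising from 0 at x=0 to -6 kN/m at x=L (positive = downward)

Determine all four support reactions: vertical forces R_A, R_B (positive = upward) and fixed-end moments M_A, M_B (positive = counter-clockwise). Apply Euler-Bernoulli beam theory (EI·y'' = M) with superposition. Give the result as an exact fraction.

R_A = -3627/125 kN, M_A = -3224/25 kN·m, R_B = -5998/125 kN, M_B = 3816/25 kN·m

Load 1 — point force P=-17 kN at a=8 m (b=L-a=12):
  R_A = Pb²(3a+b)/L³ = (-17)·12²·(3·8+12)/20³ = -1377/125 kN
  M_A = Pab²/L² = (-17)·8·12²/20² = -1224/25 kN·m
  R_B = Pa²(a+3b)/L³ = (-17)·8²·(8+3·12)/20³ = -748/125 kN
  M_B = -Pa²b/L² = -(-17)·8²·12/20² = 816/25 kN·m
Load 2 — triangular load w₀=-6 kN/m (0→w₀ over full span):
  R_A = 3w₀L/20 = 3·(-6)·20/20 = -18 kN
  M_A = w₀L²/30 = (-6)·20²/30 = -80 kN·m
  R_B = 7w₀L/20 = 7·(-6)·20/20 = -42 kN
  M_B = -w₀L²/20 = -(-6)·20²/20 = 120 kN·m
Superposition: R_A = -3627/125 kN, M_A = -3224/25 kN·m, R_B = -5998/125 kN, M_B = 3816/25 kN·m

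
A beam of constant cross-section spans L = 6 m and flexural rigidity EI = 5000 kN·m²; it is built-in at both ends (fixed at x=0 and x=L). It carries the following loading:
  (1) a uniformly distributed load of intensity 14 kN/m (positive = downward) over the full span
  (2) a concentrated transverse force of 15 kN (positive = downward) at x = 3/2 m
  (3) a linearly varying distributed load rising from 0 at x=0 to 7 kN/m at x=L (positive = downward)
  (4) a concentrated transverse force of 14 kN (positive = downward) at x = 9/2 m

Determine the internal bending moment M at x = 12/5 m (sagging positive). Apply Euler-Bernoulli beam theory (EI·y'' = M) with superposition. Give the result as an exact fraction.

M(12/5) = 112173/4000 kN·m

Load 1 — uniform load w=14 kN/m over full span:
  M_1 = wLx/2 - wL²/12 - wx²/2 = 14·6·(12/5)/2 - 14·6²/12 - 14·(12/5)²/2 = 462/25 kN·m
Load 2 — point force P=15 kN at a=3/2 m (b=L-a=9/2):
  M_2 = Pa²(a+3b)(L-x)/L³ - Pa²b/L²  [x>a] = 15·(3/2)²·((3/2)+3·(9/2))·(6-(12/5))/6³ - 15·(3/2)²·(9/2)/6² = 135/32 kN·m
Load 3 — triangular load w₀=7 kN/m (0→w₀ over full span):
  M_3 = 3w₀Lx/20 - w₀L²/30 - w₀x³/(6L) = 3·7·6·(12/5)/20 - 7·6²/30 - 7·(12/5)³/(6·6) = 504/125 kN·m
Load 4 — point force P=14 kN at a=9/2 m (b=L-a=3/2):
  M_4 = Pb²(3a+b)x/L³ - Pab²/L²  [x≤a] = 14·(3/2)²·(3·(9/2)+(3/2))·(12/5)/6³ - 14·(9/2)·(3/2)²/6² = 21/16 kN·m
Superposition: M = Σ M_i = 112173/4000 kN·m ≈ 28.043250 kN·m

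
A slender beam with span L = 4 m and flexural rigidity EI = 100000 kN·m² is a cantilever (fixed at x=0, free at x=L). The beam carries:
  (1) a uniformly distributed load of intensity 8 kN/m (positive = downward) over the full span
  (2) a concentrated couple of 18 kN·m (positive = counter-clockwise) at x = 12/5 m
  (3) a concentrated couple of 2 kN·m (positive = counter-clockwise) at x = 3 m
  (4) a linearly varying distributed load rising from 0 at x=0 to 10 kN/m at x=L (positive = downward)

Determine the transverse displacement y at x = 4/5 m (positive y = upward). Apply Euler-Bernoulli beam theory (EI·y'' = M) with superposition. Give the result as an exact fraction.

y(4/5) = -7867/29296875 m

Load 1 — uniform load w=8 kN/m over full span:
  y_1 = -wx²(x²-4Lx+6L²)/(24EI) = -8·(4/5)²·((4/5)²-4·4·(4/5)+6·4²)/(24·100000) = -1048/5859375 m
Load 2 — applied couple M₀=18 kN·m at a=12/5 m (b=L-a=8/5):
  y_2 = M₀x²/(2EI)  [x≤a] = 18·(4/5)²/(2·100000) = 9/156250 m
Load 3 — applied couple M₀=2 kN·m at a=3 m (b=L-a=1):
  y_3 = M₀x²/(2EI)  [x≤a] = 2·(4/5)²/(2·100000) = 1/156250 m
Load 4 — triangular load w₀=10 kN/m (0→w₀ over full span):
  y_4 = (w₀Lx³/12-w₀L²x²/6-w₀x⁵/(120L))/EI = (10·4·(4/5)³/12-10·4²·(4/5)²/6-10·(4/5)⁵/(120·4))/100000 = -4502/29296875 m
Superposition: y = Σ y_i = -7867/29296875 m ≈ -0.000269 m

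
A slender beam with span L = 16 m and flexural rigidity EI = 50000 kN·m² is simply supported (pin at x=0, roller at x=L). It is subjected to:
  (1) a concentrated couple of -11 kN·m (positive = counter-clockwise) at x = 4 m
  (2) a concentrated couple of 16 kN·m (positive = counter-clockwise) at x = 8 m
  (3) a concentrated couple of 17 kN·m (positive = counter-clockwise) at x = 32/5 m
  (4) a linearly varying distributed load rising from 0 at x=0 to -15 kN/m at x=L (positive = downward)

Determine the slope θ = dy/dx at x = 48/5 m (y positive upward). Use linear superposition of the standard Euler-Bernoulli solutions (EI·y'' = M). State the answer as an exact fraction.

θ(48/5) = -74751/12500000 rad

Load 1 — applied couple M₀=-11 kN·m at a=4 m (b=L-a=12):
  θ_1 = (M₀x²/(2L)-M₀(x-a)+C₁)/EI  [x>a] with C₁=M₀(3b²-L²)/(6L)=-121/6 = ((-11)·(48/5)²/(2·16)-(-11)·((48/5)-4)+(-121/6))/50000 = 1463/7500000 rad
Load 2 — applied couple M₀=16 kN·m at a=8 m (b=L-a=8):
  θ_2 = (M₀x²/(2L)-M₀(x-a)+C₁)/EI  [x>a] with C₁=M₀(3b²-L²)/(6L)=-32/3 = (16·(48/5)²/(2·16)-16·((48/5)-8)+(-32/3))/50000 = 46/234375 rad
Load 3 — applied couple M₀=17 kN·m at a=32/5 m (b=L-a=48/5):
  θ_3 = (M₀x²/(2L)-M₀(x-a)+C₁)/EI  [x>a] with C₁=M₀(3b²-L²)/(6L)=272/75 = (17·(48/5)²/(2·16)-17·((48/5)-(32/5))+(272/75))/50000 = -17/468750 rad
Load 4 — triangular load w₀=-15 kN/m (0→w₀ over full span):
  θ_4 = -w₀(7L⁴-30L²x²+15x⁴)/(360LEI) = -(-15)·(7·16⁴-30·16²·(48/5)²+15·(48/5)⁴)/(360·16·50000) = -7424/1171875 rad
Superposition: θ = Σ θ_i = -74751/12500000 rad ≈ -0.005980 rad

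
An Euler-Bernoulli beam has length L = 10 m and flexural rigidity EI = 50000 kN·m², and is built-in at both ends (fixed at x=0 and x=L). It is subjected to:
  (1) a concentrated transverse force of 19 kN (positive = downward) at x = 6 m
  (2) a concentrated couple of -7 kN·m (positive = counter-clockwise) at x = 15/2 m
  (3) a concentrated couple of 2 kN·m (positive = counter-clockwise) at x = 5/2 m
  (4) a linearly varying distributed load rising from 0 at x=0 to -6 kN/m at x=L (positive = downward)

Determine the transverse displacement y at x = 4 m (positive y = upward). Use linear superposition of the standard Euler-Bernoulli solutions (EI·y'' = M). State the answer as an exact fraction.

y(4) = 10183/75000000 m

Load 1 — point force P=19 kN at a=6 m (b=L-a=4):
  y_1 = -Pb²x²(3aL-(3a+b)x)/(6L³EI)  [x≤a] = -19·4²·4²·(3·6·10-(3·6+4)·4)/(6·10³·50000) = -1748/1171875 m
Load 2 — applied couple M₀=-7 kN·m at a=15/2 m (b=L-a=5/2):
  y_2 = (R_Ax³/6 - M_Ax²/2)/EI  [x≤a] with R_A=-63/80, M_A=-35/16 = ((-63/80)·4³/6 - (-35/16)·4²/2)/50000 = 91/500000 m
Load 3 — applied couple M₀=2 kN·m at a=5/2 m (b=L-a=15/2):
  y_3 = (R_Ax³/6 - M_Ax²/2 - M₀(x-a)²/2)/EI  [x>a] with R_A=9/40, M_A=-3/8 = ((9/40)·4³/6 - (-3/8)·4²/2 - 2·(4-(5/2))²/2)/50000 = 63/1000000 m
Load 4 — triangular load w₀=-6 kN/m (0→w₀ over full span):
  y_4 = -w₀x²(L-x)²(x+2L)/(120LEI) = -(-6)·4²·(10-4)²·(4+2·10)/(120·10·50000) = 108/78125 m
Superposition: y = Σ y_i = 10183/75000000 m ≈ 0.000136 m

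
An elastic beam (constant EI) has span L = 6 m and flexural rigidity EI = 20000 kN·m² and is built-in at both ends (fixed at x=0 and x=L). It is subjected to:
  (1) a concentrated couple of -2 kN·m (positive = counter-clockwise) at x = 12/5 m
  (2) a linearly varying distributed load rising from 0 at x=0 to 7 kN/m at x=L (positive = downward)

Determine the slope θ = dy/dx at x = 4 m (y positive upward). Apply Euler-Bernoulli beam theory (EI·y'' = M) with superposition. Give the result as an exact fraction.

Load 1 — applied couple M₀=-2 kN·m at a=12/5 m (b=L-a=18/5):
  θ_1 = (R_Ax²/2 - M_Ax - M₀(x-a))/EI  [x>a] with R_A=-12/25, M_A=-6/25 = ((-12/25)·4²/2 - (-6/25)·4 - (-2)·(4-(12/5)))/20000 = 1/62500 rad
Load 2 — triangular load w₀=7 kN/m (0→w₀ over full span):
  θ_2 = -w₀(2x(L-x)(L-2x)(x+2L)+x²(L-x)²)/(120LEI) = -7·(2·4·(6-4)·(6-2·4)·(4+2·6)+4²·(6-4)²)/(120·6·20000) = 49/225000 rad
Superposition: θ = Σ θ_i = 263/1125000 rad ≈ 0.000234 rad

θ(4) = 263/1125000 rad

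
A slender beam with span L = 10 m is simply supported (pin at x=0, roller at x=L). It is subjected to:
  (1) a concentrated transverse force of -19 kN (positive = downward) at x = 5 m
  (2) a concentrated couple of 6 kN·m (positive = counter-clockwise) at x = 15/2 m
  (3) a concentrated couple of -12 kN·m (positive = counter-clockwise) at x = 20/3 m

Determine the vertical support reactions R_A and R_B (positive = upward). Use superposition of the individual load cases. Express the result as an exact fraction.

Load 1 — point force P=-19 kN at a=5 m (b=L-a=5):
  R_A = Pb/L = (-19)·5/10 = -19/2 kN
  R_B = Pa/L = (-19)·5/10 = -19/2 kN
Load 2 — applied couple M₀=6 kN·m at a=15/2 m (b=L-a=5/2):
  R_A = M₀/L = 6/10 = 3/5 kN
  R_B = -M₀/L = -6/10 = -3/5 kN
Load 3 — applied couple M₀=-12 kN·m at a=20/3 m (b=L-a=10/3):
  R_A = M₀/L = (-12)/10 = -6/5 kN
  R_B = -M₀/L = -(-12)/10 = 6/5 kN
Superposition: R_A = -101/10 kN, R_B = -89/10 kN

R_A = -101/10 kN, R_B = -89/10 kN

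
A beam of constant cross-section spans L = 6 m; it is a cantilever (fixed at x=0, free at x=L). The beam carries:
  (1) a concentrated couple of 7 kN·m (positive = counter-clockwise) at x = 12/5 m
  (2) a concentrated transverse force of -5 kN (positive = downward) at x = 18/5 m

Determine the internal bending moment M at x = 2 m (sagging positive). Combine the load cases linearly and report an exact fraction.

M(2) = 15 kN·m

Load 1 — applied couple M₀=7 kN·m at a=12/5 m (b=L-a=18/5):
  M_1 = M₀  [x≤a] = 7 = 7 kN·m
Load 2 — point force P=-5 kN at a=18/5 m (b=L-a=12/5):
  M_2 = -P(a-x)  [x≤a] = -(-5)·((18/5)-2) = 8 kN·m
Superposition: M = Σ M_i = 15 kN·m ≈ 15.000000 kN·m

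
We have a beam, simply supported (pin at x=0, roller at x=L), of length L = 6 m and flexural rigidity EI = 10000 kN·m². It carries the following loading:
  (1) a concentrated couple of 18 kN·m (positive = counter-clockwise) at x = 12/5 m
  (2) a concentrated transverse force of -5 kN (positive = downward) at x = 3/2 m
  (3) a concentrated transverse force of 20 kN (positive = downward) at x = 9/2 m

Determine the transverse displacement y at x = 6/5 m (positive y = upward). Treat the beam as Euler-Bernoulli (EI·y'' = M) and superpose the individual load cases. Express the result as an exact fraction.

Load 1 — applied couple M₀=18 kN·m at a=12/5 m (b=L-a=18/5):
  y_1 = (M₀x³/(6L)+C₁x)/EI  [x≤a] with C₁=M₀(3b²-L²)/(6L)=36/25 = (18·(6/5)³/(6·6)+(36/25)·(6/5))/10000 = 81/312500 m
Load 2 — point force P=-5 kN at a=3/2 m (b=L-a=9/2):
  y_2 = -Pbx(L²-b²-x²)/(6LEI)  [x≤a] = -(-5)·(9/2)·(6/5)·(6²-(9/2)²-(6/5)²)/(6·6·10000) = 4293/4000000 m
Load 3 — point force P=20 kN at a=9/2 m (b=L-a=3/2):
  y_3 = -Pbx(L²-b²-x²)/(6LEI)  [x≤a] = -20·(3/2)·(6/5)·(6²-(3/2)²-(6/5)²)/(6·6·10000) = -3231/1000000 m
Superposition: y = Σ y_i = -37971/20000000 m ≈ -0.001899 m

y(6/5) = -37971/20000000 m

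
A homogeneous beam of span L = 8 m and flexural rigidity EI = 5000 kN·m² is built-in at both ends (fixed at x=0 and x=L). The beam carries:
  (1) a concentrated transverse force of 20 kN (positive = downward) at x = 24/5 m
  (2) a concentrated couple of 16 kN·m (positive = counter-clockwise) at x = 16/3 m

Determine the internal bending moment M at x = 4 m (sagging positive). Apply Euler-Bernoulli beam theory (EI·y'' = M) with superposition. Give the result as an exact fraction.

M(4) = 272/15 kN·m

Load 1 — point force P=20 kN at a=24/5 m (b=L-a=16/5):
  M_1 = Pb²(3a+b)x/L³ - Pab²/L²  [x≤a] = 20·(16/5)²·(3·(24/5)+(16/5))·4/8³ - 20·(24/5)·(16/5)²/8² = 64/5 kN·m
Load 2 — applied couple M₀=16 kN·m at a=16/3 m (b=L-a=8/3):
  M_2 = R_Ax - M_A  [x≤a] with R_A=8/3, M_A=16/3 = (8/3)·4 - (16/3) = 16/3 kN·m
Superposition: M = Σ M_i = 272/15 kN·m ≈ 18.133333 kN·m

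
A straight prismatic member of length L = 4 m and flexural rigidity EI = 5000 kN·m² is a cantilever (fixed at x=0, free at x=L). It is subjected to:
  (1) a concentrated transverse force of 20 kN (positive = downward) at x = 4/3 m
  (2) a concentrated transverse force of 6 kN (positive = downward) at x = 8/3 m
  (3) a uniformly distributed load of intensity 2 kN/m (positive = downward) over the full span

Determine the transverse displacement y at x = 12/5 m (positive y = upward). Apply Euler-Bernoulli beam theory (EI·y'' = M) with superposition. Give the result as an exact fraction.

y(12/5) = -616576/31640625 m

Load 1 — point force P=20 kN at a=4/3 m (b=L-a=8/3):
  y_1 = -Pa²(3x-a)/(6EI)  [x>a] = -20·(4/3)²·(3·(12/5)-(4/3))/(6·5000) = -352/50625 m
Load 2 — point force P=6 kN at a=8/3 m (b=L-a=4/3):
  y_2 = -Px²(3a-x)/(6EI)  [x≤a] = -6·(12/5)²·(3·(8/3)-(12/5))/(6·5000) = -504/78125 m
Load 3 — uniform load w=2 kN/m over full span:
  y_3 = -wx²(x²-4Lx+6L²)/(24EI) = -2·(12/5)²·((12/5)²-4·4·(12/5)+6·4²)/(24·5000) = -2376/390625 m
Superposition: y = Σ y_i = -616576/31640625 m ≈ -0.019487 m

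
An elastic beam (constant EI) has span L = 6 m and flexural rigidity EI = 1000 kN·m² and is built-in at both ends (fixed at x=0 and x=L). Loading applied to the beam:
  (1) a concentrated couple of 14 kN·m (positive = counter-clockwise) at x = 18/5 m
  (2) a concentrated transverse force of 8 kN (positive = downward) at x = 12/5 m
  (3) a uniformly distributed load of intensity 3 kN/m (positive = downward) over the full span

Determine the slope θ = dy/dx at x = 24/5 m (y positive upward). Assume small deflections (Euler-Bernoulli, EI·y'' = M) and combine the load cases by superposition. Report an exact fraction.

Load 1 — applied couple M₀=14 kN·m at a=18/5 m (b=L-a=12/5):
  θ_1 = (R_Ax²/2 - M_Ax - M₀(x-a))/EI  [x>a] with R_A=84/25, M_A=112/25 = ((84/25)·(24/5)²/2 - (112/25)·(24/5) - 14·((24/5)-(18/5)))/1000 = 63/156250 rad
Load 2 — point force P=8 kN at a=12/5 m (b=L-a=18/5):
  θ_2 = Pa²(L-x)(2bL-(3b+a)(L-x))/(2L³EI)  [x>a] = 8·(12/5)²·(6-(24/5))·(2·(18/5)·6-(3·(18/5)+(12/5))·(6-(24/5)))/(2·6³·1000) = 1368/390625 rad
Load 3 — uniform load w=3 kN/m over full span:
  θ_3 = -wx(L-x)(L-2x)/(12EI) = -3·(24/5)·(6-(24/5))·(6-2·(24/5))/(12·1000) = 81/15625 rad
Superposition: θ = Σ θ_i = 7101/781250 rad ≈ 0.009089 rad

θ(24/5) = 7101/781250 rad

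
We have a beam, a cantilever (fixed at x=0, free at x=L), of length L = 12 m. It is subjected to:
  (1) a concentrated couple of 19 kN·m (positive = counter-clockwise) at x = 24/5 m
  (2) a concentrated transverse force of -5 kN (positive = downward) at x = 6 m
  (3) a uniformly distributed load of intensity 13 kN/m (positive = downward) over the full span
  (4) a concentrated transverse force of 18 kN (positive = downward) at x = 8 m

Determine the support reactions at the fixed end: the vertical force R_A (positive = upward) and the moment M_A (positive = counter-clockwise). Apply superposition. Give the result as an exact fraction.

Load 1 — applied couple M₀=19 kN·m at a=24/5 m (b=L-a=36/5):
  R_A = 0 kN
  M_A = -M₀ = -19 kN·m
Load 2 — point force P=-5 kN at a=6 m (b=L-a=6):
  R_A = P = (-5) = -5 kN
  M_A = Pa = (-5)·6 = -30 kN·m
Load 3 — uniform load w=13 kN/m over full span:
  R_A = wL = 13·12 = 156 kN
  M_A = wL²/2 = 13·12²/2 = 936 kN·m
Load 4 — point force P=18 kN at a=8 m (b=L-a=4):
  R_A = P = 18 kN
  M_A = Pa = 18·8 = 144 kN·m
Superposition: R_A = 169 kN, M_A = 1031 kN·m

R_A = 169 kN, M_A = 1031 kN·m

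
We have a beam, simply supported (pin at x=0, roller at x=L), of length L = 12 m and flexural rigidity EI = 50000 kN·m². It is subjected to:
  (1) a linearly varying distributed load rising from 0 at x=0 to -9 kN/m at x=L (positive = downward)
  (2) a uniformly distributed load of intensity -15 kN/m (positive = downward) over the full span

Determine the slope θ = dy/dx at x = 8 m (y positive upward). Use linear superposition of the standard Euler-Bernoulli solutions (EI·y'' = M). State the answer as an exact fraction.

θ(8) = -208/15625 rad

Load 1 — triangular load w₀=-9 kN/m (0→w₀ over full span):
  θ_1 = -w₀(7L⁴-30L²x²+15x⁴)/(360LEI) = -(-9)·(7·12⁴-30·12²·8²+15·8⁴)/(360·12·50000) = -91/31250 rad
Load 2 — uniform load w=-15 kN/m over full span:
  θ_2 = -w(L³-6Lx²+4x³)/(24EI) = -(-15)·(12³-6·12·8²+4·8³)/(24·50000) = -13/1250 rad
Superposition: θ = Σ θ_i = -208/15625 rad ≈ -0.013312 rad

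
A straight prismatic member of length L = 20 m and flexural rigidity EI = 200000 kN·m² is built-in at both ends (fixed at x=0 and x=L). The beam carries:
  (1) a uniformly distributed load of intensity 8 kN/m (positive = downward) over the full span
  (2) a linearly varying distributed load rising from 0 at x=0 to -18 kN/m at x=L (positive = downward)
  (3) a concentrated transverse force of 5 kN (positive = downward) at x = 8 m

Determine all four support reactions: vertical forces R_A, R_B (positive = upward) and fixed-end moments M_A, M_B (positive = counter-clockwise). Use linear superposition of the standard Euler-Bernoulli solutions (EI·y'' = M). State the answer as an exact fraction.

Load 1 — uniform load w=8 kN/m over full span:
  R_A = wL/2 = 8·20/2 = 80 kN
  M_A = wL²/12 = 8·20²/12 = 800/3 kN·m
  R_B = wL/2 = 8·20/2 = 80 kN
  M_B = -wL²/12 = -8·20²/12 = -800/3 kN·m
Load 2 — triangular load w₀=-18 kN/m (0→w₀ over full span):
  R_A = 3w₀L/20 = 3·(-18)·20/20 = -54 kN
  M_A = w₀L²/30 = (-18)·20²/30 = -240 kN·m
  R_B = 7w₀L/20 = 7·(-18)·20/20 = -126 kN
  M_B = -w₀L²/20 = -(-18)·20²/20 = 360 kN·m
Load 3 — point force P=5 kN at a=8 m (b=L-a=12):
  R_A = Pb²(3a+b)/L³ = 5·12²·(3·8+12)/20³ = 81/25 kN
  M_A = Pab²/L² = 5·8·12²/20² = 72/5 kN·m
  R_B = Pa²(a+3b)/L³ = 5·8²·(8+3·12)/20³ = 44/25 kN
  M_B = -Pa²b/L² = -5·8²·12/20² = -48/5 kN·m
Superposition: R_A = 731/25 kN, M_A = 616/15 kN·m, R_B = -1106/25 kN, M_B = 1256/15 kN·m

R_A = 731/25 kN, M_A = 616/15 kN·m, R_B = -1106/25 kN, M_B = 1256/15 kN·m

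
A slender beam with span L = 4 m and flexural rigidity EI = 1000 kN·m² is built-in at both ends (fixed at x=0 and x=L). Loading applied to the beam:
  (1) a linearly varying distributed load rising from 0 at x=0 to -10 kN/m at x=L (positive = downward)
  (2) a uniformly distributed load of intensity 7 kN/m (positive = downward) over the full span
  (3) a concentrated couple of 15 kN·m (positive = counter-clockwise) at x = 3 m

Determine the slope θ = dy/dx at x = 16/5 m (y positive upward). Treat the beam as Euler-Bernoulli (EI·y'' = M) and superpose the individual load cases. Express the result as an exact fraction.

Load 1 — triangular load w₀=-10 kN/m (0→w₀ over full span):
  θ_1 = -w₀(2x(L-x)(L-2x)(x+2L)+x²(L-x)²)/(120LEI) = -(-10)·(2·(16/5)·(4-(16/5))·(4-2·(16/5))·((16/5)+2·4)+(16/5)²·(4-(16/5))²)/(120·4·1000) = -128/46875 rad
Load 2 — uniform load w=7 kN/m over full span:
  θ_2 = -wx(L-x)(L-2x)/(12EI) = -7·(16/5)·(4-(16/5))·(4-2·(16/5))/(12·1000) = 56/15625 rad
Load 3 — applied couple M₀=15 kN·m at a=3 m (b=L-a=1):
  θ_3 = (R_Ax²/2 - M_Ax - M₀(x-a))/EI  [x>a] with R_A=135/32, M_A=75/16 = ((135/32)·(16/5)²/2 - (75/16)·(16/5) - 15·((16/5)-3))/1000 = 9/2500 rad
Superposition: θ = Σ θ_i = 167/37500 rad ≈ 0.004453 rad

θ(16/5) = 167/37500 rad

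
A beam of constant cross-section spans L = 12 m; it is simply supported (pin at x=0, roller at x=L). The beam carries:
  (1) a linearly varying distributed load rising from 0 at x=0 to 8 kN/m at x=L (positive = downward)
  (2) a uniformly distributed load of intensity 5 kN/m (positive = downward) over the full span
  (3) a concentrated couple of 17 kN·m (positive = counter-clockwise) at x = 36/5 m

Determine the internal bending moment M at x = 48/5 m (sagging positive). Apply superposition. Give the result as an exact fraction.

Load 1 — triangular load w₀=8 kN/m (0→w₀ over full span):
  M_1 = w₀Lx/6 - w₀x³/(6L) = 8·12·(48/5)/6 - 8·(48/5)³/(6·12) = 6912/125 kN·m
Load 2 — uniform load w=5 kN/m over full span:
  M_2 = wx(L-x)/2 = 5·(48/5)·(12-(48/5))/2 = 288/5 kN·m
Load 3 — applied couple M₀=17 kN·m at a=36/5 m (b=L-a=24/5):
  M_3 = M₀x/L - M₀  [x>a] = 17·(48/5)/12 - 17 = -17/5 kN·m
Superposition: M = Σ M_i = 13687/125 kN·m ≈ 109.496000 kN·m

M(48/5) = 13687/125 kN·m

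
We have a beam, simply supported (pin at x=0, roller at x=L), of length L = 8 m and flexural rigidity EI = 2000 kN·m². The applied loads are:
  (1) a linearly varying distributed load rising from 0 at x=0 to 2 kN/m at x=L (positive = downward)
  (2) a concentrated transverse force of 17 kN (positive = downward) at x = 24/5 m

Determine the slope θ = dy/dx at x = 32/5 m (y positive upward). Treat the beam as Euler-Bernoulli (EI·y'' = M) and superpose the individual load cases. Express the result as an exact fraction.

θ(32/5) = 25946/703125 rad

Load 1 — triangular load w₀=2 kN/m (0→w₀ over full span):
  θ_1 = -w₀(7L⁴-30L²x²+15x⁴)/(360LEI) = -2·(7·8⁴-30·8²·(32/5)²+15·(32/5)⁴)/(360·8·2000) = 6056/703125 rad
Load 2 — point force P=17 kN at a=24/5 m (b=L-a=16/5):
  θ_2 = -Pa(2L²-6Lx+3x²+a²)/(6LEI)  [x>a] = -17·(24/5)·(2·8²-6·8·(32/5)+3·(32/5)²+(24/5)²)/(6·8·2000) = 442/15625 rad
Superposition: θ = Σ θ_i = 25946/703125 rad ≈ 0.036901 rad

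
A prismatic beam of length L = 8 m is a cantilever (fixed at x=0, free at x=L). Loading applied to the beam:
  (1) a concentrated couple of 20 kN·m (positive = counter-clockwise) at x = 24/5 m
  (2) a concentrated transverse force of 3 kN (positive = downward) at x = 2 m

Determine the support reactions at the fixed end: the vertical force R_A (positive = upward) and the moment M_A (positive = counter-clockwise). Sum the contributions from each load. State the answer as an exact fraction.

R_A = 3 kN, M_A = -14 kN·m

Load 1 — applied couple M₀=20 kN·m at a=24/5 m (b=L-a=16/5):
  R_A = 0 kN
  M_A = -M₀ = -20 kN·m
Load 2 — point force P=3 kN at a=2 m (b=L-a=6):
  R_A = P = 3 kN
  M_A = Pa = 3·2 = 6 kN·m
Superposition: R_A = 3 kN, M_A = -14 kN·m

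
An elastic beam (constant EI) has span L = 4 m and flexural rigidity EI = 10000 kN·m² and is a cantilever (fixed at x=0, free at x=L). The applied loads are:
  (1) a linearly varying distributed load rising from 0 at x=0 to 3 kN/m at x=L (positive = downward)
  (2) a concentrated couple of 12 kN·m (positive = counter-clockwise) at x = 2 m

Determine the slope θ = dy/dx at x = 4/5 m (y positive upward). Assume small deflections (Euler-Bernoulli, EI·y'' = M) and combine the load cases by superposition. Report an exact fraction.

θ(4/5) = -101/781250 rad

Load 1 — triangular load w₀=3 kN/m (0→w₀ over full span):
  θ_1 = (w₀Lx²/4-w₀L²x/3-w₀x⁴/(24L))/EI = (3·4·(4/5)²/4-3·4²·(4/5)/3-3·(4/5)⁴/(24·4))/10000 = -851/781250 rad
Load 2 — applied couple M₀=12 kN·m at a=2 m (b=L-a=2):
  θ_2 = M₀x/EI  [x≤a] = 12·(4/5)/10000 = 3/3125 rad
Superposition: θ = Σ θ_i = -101/781250 rad ≈ -0.000129 rad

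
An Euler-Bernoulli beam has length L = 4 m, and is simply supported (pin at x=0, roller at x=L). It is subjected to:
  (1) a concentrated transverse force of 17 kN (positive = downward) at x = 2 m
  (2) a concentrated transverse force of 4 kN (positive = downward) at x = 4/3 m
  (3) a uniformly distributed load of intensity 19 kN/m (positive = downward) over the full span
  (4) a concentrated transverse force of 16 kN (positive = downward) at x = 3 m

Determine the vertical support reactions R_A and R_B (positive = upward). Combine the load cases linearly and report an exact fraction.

Load 1 — point force P=17 kN at a=2 m (b=L-a=2):
  R_A = Pb/L = 17·2/4 = 17/2 kN
  R_B = Pa/L = 17·2/4 = 17/2 kN
Load 2 — point force P=4 kN at a=4/3 m (b=L-a=8/3):
  R_A = Pb/L = 4·(8/3)/4 = 8/3 kN
  R_B = Pa/L = 4·(4/3)/4 = 4/3 kN
Load 3 — uniform load w=19 kN/m over full span:
  R_A = wL/2 = 19·4/2 = 38 kN
  R_B = wL/2 = 19·4/2 = 38 kN
Load 4 — point force P=16 kN at a=3 m (b=L-a=1):
  R_A = Pb/L = 16·1/4 = 4 kN
  R_B = Pa/L = 16·3/4 = 12 kN
Superposition: R_A = 319/6 kN, R_B = 359/6 kN

R_A = 319/6 kN, R_B = 359/6 kN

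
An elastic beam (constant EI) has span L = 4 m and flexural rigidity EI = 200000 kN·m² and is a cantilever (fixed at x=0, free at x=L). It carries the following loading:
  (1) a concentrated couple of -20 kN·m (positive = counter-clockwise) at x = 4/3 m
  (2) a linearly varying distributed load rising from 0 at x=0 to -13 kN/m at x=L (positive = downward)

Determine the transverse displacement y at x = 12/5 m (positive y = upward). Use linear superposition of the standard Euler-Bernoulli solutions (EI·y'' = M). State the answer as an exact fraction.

y(12/5) = 210301/439453125 m

Load 1 — applied couple M₀=-20 kN·m at a=4/3 m (b=L-a=8/3):
  y_1 = M₀a(2x-a)/(2EI)  [x>a] = (-20)·(4/3)·(2·(12/5)-(4/3))/(2·200000) = -13/56250 m
Load 2 — triangular load w₀=-13 kN/m (0→w₀ over full span):
  y_2 = (w₀Lx³/12-w₀L²x²/6-w₀x⁵/(120L))/EI = ((-13)·4·(12/5)³/12-(-13)·4²·(12/5)²/6-(-13)·(12/5)⁵/(120·4))/200000 = 69303/97656250 m
Superposition: y = Σ y_i = 210301/439453125 m ≈ 0.000479 m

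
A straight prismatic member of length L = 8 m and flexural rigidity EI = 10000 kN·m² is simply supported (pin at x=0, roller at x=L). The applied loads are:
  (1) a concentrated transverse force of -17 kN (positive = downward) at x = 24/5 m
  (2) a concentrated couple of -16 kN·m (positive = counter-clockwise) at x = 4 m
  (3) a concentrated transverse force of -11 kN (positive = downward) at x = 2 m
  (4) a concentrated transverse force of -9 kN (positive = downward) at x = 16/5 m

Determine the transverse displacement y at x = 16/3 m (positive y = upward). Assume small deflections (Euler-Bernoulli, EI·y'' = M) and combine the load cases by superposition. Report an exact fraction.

Load 1 — point force P=-17 kN at a=24/5 m (b=L-a=16/5):
  y_1 = -Pa(L-x)(2Lx-a²-x²)/(6LEI)  [x>a] = -(-17)·(24/5)·(8-(16/3))·(2·8·(16/3)-(24/5)²-(16/3)²)/(6·8·10000) = 32368/2109375 m
Load 2 — applied couple M₀=-16 kN·m at a=4 m (b=L-a=4):
  y_2 = (M₀x³/(6L)-M₀(x-a)²/2+C₁x)/EI  [x>a] with C₁=M₀(3b²-L²)/(6L)=16/3 = ((-16)·(16/3)³/(6·8)-(-16)·((16/3)-4)²/2+(16/3)·(16/3))/10000 = -8/10125 m
Load 3 — point force P=-11 kN at a=2 m (b=L-a=6):
  y_3 = -Pa(L-x)(2Lx-a²-x²)/(6LEI)  [x>a] = -(-11)·2·(8-(16/3))·(2·8·(16/3)-2²-(16/3)²)/(6·8·10000) = 1309/202500 m
Load 4 — point force P=-9 kN at a=16/5 m (b=L-a=24/5):
  y_4 = -Pa(L-x)(2Lx-a²-x²)/(6LEI)  [x>a] = -(-9)·(16/5)·(8-(16/3))·(2·8·(16/3)-(16/5)²-(16/3)²)/(6·8·10000) = 5248/703125 m
Superposition: y = Σ y_i = 240323/8437500 m ≈ 0.028483 m

y(16/3) = 240323/8437500 m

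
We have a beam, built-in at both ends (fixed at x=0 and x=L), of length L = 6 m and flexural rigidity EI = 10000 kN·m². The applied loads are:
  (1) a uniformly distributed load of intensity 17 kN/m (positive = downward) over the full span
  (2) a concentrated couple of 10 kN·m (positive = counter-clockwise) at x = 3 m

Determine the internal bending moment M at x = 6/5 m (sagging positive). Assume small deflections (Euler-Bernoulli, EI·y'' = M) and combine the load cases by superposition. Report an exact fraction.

M(6/5) = -77/50 kN·m

Load 1 — uniform load w=17 kN/m over full span:
  M_1 = wLx/2 - wL²/12 - wx²/2 = 17·6·(6/5)/2 - 17·6²/12 - 17·(6/5)²/2 = -51/25 kN·m
Load 2 — applied couple M₀=10 kN·m at a=3 m (b=L-a=3):
  M_2 = R_Ax - M_A  [x≤a] with R_A=5/2, M_A=5/2 = (5/2)·(6/5) - (5/2) = 1/2 kN·m
Superposition: M = Σ M_i = -77/50 kN·m ≈ -1.540000 kN·m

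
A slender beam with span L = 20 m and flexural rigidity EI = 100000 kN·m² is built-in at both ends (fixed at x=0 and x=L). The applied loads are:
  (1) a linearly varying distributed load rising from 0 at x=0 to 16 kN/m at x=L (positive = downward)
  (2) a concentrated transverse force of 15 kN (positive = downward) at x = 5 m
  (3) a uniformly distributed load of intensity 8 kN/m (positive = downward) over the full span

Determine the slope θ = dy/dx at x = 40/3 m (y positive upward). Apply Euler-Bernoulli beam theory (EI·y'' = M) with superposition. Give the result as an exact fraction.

θ(40/3) = 7829/972000 rad

Load 1 — triangular load w₀=16 kN/m (0→w₀ over full span):
  θ_1 = -w₀(2x(L-x)(L-2x)(x+2L)+x²(L-x)²)/(120LEI) = -16·(2·(40/3)·(20-(40/3))·(20-2·(40/3))·((40/3)+2·20)+(40/3)²·(20-(40/3))²)/(120·20·100000) = 112/30375 rad
Load 2 — point force P=15 kN at a=5 m (b=L-a=15):
  θ_2 = Pa²(L-x)(2bL-(3b+a)(L-x))/(2L³EI)  [x>a] = 15·5²·(20-(40/3))·(2·15·20-(3·15+5)·(20-(40/3)))/(2·20³·100000) = 1/2400 rad
Load 3 — uniform load w=8 kN/m over full span:
  θ_3 = -wx(L-x)(L-2x)/(12EI) = -8·(40/3)·(20-(40/3))·(20-2·(40/3))/(12·100000) = 8/2025 rad
Superposition: θ = Σ θ_i = 7829/972000 rad ≈ 0.008055 rad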